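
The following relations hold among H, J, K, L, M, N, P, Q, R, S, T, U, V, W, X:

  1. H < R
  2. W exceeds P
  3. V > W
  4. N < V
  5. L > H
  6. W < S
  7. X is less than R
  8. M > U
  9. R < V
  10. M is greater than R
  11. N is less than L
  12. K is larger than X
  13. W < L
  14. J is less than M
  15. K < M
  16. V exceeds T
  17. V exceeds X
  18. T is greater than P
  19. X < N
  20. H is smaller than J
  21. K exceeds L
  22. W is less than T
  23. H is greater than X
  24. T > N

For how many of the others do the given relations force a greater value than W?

6

The elements the relations force above W are L, K, T, S, V, M — no chain reaches any other.
That is 6.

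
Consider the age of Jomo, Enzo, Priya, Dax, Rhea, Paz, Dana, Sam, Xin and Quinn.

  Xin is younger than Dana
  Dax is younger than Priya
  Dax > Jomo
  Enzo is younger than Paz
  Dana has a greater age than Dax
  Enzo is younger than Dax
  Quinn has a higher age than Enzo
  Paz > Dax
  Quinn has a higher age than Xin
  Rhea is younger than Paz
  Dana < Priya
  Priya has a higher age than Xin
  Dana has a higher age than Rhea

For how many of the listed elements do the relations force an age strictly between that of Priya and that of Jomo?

2

The relations place Jomo below Priya. An element lies strictly between them when it is forced above Jomo and also forced below Priya.
Above Jomo: {Dax, Paz, Dana}. Below Priya: {Rhea, Xin, Enzo, Dax, Dana}.
Intersection: {Dax, Dana} — 2.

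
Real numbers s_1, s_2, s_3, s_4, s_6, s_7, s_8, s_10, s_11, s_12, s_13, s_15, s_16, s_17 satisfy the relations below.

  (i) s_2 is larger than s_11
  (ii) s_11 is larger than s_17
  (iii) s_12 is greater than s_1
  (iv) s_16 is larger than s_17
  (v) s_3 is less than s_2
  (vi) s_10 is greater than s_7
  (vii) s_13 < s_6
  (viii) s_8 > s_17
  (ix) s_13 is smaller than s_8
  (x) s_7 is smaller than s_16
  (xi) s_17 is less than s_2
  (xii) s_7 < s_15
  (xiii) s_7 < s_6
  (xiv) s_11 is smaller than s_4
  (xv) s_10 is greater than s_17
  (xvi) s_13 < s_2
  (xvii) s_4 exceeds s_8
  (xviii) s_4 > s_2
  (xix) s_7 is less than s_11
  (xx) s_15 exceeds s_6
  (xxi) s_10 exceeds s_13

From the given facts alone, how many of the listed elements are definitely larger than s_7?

7

From s_7 the given relations immediately reach s_16, s_11, s_10, s_6, s_15.
From those, s_2, s_4 — 7 in total.
No other element is forced above s_7 by the given relations, so the count is 7.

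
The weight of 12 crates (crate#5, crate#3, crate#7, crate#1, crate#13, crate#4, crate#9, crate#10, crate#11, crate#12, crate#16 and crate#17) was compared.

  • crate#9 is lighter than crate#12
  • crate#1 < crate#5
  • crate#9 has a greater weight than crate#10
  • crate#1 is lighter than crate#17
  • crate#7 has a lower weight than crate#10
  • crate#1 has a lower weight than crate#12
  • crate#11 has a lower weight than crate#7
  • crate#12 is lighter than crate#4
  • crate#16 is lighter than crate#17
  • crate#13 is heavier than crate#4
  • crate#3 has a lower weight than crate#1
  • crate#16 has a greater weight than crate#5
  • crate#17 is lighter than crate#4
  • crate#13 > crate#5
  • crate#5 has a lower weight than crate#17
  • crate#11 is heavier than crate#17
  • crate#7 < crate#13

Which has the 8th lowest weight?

crate#10

The consecutive relations fix a unique order: crate#3 < crate#1 < crate#5 < crate#16 < crate#17 < crate#11 < crate#7 < crate#10 < crate#9 < crate#12 < crate#4 < crate#13.
Counting 8 from the smallest end gives crate#10.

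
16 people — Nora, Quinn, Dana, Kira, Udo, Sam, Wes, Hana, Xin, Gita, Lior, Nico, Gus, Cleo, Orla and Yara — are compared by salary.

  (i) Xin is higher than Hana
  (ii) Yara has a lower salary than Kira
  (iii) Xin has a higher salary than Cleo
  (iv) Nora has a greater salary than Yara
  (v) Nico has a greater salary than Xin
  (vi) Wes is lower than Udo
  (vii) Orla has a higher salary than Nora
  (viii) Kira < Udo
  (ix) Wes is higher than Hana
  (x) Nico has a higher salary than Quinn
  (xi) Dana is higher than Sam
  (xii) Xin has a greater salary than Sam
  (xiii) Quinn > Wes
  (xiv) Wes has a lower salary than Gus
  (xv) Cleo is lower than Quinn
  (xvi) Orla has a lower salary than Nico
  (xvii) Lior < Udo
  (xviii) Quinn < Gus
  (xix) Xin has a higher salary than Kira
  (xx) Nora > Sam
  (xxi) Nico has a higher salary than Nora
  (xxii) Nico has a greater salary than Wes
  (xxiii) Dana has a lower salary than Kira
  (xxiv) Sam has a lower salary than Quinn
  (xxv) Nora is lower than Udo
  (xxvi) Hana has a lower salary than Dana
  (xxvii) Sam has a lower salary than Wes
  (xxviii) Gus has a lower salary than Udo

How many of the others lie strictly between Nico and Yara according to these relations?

The relations place Yara below Nico. An element lies strictly between them when it is forced above Yara and also forced below Nico.
Above Yara: {Kira, Xin, Nora, Orla, Udo}. Below Nico: {Sam, Cleo, Hana, Dana, Wes, Kira, Xin, Quinn, Nora, Orla}.
Intersection: {Kira, Xin, Nora, Orla} — 4.

4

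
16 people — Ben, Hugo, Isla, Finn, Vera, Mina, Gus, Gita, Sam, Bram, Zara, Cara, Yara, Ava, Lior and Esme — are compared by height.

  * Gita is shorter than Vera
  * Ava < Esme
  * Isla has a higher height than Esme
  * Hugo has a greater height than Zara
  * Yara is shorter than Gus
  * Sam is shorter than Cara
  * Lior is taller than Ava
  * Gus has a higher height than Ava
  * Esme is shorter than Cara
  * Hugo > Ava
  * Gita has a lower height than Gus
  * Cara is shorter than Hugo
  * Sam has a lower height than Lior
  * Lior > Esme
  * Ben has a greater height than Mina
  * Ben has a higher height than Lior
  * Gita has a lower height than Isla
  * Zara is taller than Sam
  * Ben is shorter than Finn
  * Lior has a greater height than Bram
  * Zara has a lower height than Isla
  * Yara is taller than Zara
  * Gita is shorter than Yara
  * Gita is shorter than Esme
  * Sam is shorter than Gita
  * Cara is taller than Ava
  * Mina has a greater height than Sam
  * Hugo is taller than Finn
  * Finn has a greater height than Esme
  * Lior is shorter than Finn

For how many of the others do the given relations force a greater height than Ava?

The elements the relations force above Ava are Esme, Isla, Cara, Lior, Ben, Finn, Gus, Hugo — no chain reaches any other.
That is 8.

8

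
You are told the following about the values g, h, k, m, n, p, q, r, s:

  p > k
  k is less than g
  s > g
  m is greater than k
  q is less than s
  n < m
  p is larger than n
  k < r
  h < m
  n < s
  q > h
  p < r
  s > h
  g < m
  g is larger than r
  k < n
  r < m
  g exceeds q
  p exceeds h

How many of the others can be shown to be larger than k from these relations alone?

Directly above k: n, p, r, g, m.
One step further: s (6 so far).
No other element is forced above k by the given relations, so the count is 6.

6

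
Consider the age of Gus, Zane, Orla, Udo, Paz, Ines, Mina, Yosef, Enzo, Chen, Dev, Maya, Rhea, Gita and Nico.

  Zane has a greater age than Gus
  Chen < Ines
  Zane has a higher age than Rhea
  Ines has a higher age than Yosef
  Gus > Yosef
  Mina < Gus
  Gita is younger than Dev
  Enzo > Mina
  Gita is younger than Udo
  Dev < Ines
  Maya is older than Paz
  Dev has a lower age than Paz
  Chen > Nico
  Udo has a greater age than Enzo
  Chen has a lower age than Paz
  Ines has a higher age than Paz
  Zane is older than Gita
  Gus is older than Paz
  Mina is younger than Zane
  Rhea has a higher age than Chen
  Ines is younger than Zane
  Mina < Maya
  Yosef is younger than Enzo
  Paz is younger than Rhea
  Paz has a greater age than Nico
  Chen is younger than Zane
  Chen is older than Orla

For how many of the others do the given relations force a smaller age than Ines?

The elements the relations force below Ines are Yosef, Gita, Orla, Nico, Dev, Chen, Paz — no chain reaches any other.
That is 7.

7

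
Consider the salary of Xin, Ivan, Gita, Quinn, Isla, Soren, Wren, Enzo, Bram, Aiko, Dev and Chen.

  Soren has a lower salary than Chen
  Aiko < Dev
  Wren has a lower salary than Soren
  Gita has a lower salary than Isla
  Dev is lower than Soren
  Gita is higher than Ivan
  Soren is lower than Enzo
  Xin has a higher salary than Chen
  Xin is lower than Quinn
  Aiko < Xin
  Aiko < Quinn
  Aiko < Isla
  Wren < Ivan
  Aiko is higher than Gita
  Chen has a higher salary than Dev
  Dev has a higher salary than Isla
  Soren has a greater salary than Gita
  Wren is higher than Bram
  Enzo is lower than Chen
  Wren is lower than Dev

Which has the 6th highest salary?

Dev

The consecutive relations fix a unique order: Bram < Wren < Ivan < Gita < Aiko < Isla < Dev < Soren < Enzo < Chen < Xin < Quinn.
The 6th largest is Dev.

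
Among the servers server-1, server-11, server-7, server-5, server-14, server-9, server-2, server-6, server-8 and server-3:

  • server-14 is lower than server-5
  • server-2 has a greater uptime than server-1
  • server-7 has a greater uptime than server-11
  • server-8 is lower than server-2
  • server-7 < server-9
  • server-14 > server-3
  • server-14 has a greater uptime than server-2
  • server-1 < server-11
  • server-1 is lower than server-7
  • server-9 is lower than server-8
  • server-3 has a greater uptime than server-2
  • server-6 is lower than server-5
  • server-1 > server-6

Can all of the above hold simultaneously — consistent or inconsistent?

consistent

The single ordering server-6 < server-1 < server-11 < server-7 < server-9 < server-8 < server-2 < server-3 < server-14 < server-5 satisfies every listed relation, so no contradiction arises.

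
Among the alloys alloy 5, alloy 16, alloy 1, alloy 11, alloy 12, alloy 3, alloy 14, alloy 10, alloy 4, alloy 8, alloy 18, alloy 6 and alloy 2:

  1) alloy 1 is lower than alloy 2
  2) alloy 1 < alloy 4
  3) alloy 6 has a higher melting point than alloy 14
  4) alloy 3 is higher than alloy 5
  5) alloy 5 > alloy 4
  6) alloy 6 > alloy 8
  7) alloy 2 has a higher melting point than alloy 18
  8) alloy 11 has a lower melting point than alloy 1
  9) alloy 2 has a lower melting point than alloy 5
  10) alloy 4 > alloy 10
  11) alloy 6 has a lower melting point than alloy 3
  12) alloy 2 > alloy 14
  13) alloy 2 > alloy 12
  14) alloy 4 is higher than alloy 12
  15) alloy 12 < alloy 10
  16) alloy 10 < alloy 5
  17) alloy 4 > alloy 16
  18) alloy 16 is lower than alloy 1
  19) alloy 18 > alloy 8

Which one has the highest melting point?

Chaining downward from alloy 3: directly below it, alloy 6, alloy 5; then alloy 8, alloy 14, alloy 10, alloy 2, alloy 4; then alloy 12, alloy 16, alloy 18, alloy 1; then alloy 11.
That covers every other element, and nothing is given above alloy 3, so alloy 3 is the highest melting point.

alloy 3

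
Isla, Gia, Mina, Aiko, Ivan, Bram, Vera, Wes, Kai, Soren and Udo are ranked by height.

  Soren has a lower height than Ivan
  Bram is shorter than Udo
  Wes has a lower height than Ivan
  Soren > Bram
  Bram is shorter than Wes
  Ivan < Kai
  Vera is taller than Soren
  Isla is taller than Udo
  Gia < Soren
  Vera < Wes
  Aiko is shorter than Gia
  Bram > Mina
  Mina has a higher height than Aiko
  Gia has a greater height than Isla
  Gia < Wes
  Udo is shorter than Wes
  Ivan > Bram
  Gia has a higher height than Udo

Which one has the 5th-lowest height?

Piecing the relations together gives one ordering: Aiko < Mina < Bram < Udo < Isla < Gia < Soren < Vera < Wes < Ivan < Kai.
Counting 5 from the smallest end gives Isla.

Isla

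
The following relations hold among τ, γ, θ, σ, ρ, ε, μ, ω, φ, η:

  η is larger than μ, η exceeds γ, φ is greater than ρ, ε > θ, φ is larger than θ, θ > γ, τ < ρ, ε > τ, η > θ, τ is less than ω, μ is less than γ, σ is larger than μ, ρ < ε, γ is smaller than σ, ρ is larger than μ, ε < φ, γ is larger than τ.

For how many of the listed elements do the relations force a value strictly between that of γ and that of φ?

Chaining upward from γ reaches: θ, σ, η, ε.
Chaining downward from φ reaches: μ, τ, θ, ρ, ε.
Strictly between γ and φ are those in both lists: θ, ε — 2 elements.

2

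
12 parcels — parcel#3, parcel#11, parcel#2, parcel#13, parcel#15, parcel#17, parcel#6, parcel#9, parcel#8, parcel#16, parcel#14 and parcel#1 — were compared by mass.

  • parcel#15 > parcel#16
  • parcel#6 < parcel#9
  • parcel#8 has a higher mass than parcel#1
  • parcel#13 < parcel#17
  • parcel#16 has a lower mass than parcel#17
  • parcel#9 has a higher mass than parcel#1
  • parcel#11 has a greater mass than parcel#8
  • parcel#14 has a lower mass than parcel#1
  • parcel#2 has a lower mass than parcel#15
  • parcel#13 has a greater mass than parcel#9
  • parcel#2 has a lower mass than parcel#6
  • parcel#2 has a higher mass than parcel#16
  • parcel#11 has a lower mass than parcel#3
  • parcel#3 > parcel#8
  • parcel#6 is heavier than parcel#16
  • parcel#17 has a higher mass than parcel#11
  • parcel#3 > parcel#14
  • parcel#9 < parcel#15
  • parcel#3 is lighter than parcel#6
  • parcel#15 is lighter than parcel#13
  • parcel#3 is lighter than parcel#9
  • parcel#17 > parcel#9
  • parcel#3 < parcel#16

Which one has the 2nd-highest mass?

parcel#13

The consecutive relations fix a unique order: parcel#14 < parcel#1 < parcel#8 < parcel#11 < parcel#3 < parcel#16 < parcel#2 < parcel#6 < parcel#9 < parcel#15 < parcel#13 < parcel#17.
The 2nd largest is parcel#13.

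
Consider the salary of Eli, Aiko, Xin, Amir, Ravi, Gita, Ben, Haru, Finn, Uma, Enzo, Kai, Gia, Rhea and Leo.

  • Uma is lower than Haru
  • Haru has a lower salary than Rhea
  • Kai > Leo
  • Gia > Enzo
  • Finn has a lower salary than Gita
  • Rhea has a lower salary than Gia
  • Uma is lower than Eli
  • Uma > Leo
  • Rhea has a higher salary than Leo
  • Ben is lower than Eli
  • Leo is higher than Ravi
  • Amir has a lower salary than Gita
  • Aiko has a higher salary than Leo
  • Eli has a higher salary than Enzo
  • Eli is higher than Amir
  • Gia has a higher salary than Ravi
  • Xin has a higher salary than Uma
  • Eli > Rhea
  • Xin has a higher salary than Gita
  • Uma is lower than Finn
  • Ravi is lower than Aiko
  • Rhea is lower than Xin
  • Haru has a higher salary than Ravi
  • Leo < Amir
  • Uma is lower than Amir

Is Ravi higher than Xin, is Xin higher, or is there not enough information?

Link the given pairs in sequence: Ravi < Leo; Leo < Uma; Uma < Haru; Haru < Rhea; Rhea < Xin.
Chaining these gives Ravi < Leo < Uma < Haru < Rhea < Xin.
So Xin is higher.

Xin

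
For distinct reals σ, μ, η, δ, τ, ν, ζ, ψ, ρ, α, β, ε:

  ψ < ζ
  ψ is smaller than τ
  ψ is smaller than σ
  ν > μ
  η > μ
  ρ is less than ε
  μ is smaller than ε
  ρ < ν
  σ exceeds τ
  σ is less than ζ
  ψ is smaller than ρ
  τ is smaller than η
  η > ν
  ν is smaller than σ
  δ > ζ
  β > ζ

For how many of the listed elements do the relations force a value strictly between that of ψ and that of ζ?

4

Chaining upward from ψ reaches: τ, ρ, ν, ε, η, σ, δ, β.
Chaining downward from ζ reaches: μ, τ, ρ, ν, σ.
Strictly between ψ and ζ are those in both lists: τ, ρ, ν, σ — 4 elements.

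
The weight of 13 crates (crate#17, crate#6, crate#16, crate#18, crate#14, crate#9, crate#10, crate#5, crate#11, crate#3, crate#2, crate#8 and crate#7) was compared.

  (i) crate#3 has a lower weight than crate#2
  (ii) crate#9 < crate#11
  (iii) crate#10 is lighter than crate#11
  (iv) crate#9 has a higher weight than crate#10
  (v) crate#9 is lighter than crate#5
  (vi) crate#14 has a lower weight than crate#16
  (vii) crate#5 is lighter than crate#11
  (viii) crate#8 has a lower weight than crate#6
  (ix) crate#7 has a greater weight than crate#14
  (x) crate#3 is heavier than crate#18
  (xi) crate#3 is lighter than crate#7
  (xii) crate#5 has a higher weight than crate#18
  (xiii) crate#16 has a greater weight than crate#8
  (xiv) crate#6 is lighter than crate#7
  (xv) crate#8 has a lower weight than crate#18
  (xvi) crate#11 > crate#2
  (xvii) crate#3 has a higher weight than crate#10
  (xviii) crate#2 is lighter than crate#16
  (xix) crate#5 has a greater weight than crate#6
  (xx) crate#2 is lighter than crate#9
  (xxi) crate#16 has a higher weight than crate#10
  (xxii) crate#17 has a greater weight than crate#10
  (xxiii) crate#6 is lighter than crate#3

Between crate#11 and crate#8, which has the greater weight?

crate#11

Chaining the given relations: crate#8 < crate#6 < crate#3 < crate#2 < crate#9 < crate#5 < crate#11.
So crate#8 < crate#11; crate#11 is the heavier of the two.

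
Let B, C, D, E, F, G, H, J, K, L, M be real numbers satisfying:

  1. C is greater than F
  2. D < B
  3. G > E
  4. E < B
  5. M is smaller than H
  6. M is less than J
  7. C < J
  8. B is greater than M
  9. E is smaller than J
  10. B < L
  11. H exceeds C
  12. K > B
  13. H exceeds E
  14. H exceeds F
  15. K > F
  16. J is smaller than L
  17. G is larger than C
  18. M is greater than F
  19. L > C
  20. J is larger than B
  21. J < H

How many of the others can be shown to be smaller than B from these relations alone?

4

Directly below B: E, D, M.
One step further: F (4 so far).
Nothing else is reachable below B; 4 in all.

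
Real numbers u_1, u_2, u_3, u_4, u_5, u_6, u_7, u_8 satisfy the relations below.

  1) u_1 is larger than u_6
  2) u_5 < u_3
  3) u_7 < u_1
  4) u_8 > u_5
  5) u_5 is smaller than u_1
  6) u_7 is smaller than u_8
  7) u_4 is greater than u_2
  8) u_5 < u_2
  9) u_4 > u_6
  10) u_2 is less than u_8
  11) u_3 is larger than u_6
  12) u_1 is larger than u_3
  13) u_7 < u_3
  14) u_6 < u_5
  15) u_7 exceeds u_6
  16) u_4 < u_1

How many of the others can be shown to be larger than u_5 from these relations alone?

5

The elements the relations force above u_5 are u_3, u_2, u_8, u_4, u_1 — no chain reaches any other.
That is 5.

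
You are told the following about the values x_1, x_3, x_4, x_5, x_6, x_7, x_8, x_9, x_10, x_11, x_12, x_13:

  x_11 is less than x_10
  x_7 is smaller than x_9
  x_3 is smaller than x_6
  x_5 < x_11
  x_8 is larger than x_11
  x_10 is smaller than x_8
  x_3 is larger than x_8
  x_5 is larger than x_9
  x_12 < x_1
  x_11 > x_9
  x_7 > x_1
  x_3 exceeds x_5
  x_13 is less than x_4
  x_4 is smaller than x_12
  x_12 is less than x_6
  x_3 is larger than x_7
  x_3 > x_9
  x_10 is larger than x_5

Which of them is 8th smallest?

Piecing the relations together gives one ordering: x_13 < x_4 < x_12 < x_1 < x_7 < x_9 < x_5 < x_11 < x_10 < x_8 < x_3 < x_6.
Counting 8 from the smallest end gives x_11.

x_11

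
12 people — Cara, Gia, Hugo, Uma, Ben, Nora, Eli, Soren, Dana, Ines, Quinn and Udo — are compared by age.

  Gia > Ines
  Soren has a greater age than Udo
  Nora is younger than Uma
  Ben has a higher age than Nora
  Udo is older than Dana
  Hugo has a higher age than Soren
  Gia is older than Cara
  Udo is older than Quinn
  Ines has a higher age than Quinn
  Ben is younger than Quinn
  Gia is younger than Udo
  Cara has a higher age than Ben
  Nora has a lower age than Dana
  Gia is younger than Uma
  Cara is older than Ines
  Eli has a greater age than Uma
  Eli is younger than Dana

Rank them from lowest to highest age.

The consecutive links are each given: Nora < Ben; Ben < Quinn; Quinn < Ines; Ines < Cara; Cara < Gia; Gia < Uma; Uma < Eli; Eli < Dana; Dana < Udo; Udo < Soren; Soren < Hugo.

Nora < Ben < Quinn < Ines < Cara < Gia < Uma < Eli < Dana < Udo < Soren < Hugo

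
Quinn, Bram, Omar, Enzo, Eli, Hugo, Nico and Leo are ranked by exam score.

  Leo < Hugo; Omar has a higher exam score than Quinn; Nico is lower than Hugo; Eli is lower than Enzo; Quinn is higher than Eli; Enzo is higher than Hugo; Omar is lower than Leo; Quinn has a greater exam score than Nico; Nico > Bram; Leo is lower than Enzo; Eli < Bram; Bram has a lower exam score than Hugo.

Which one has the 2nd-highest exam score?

The consecutive relations fix a unique order: Eli < Bram < Nico < Quinn < Omar < Leo < Hugo < Enzo.
The 2nd largest is Hugo.

Hugo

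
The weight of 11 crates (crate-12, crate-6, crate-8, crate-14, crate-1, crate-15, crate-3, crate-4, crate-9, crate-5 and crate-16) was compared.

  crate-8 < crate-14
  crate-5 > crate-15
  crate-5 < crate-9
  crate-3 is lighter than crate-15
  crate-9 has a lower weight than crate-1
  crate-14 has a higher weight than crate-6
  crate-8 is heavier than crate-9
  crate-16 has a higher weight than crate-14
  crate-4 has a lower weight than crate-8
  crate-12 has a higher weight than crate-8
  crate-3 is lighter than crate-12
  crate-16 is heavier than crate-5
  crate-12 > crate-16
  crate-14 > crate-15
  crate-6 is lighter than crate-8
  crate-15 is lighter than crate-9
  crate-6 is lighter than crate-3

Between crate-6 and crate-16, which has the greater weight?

Following the relations from crate-6: crate-6 < crate-3 < crate-15 < crate-5 < crate-9 < crate-8 < crate-14 < crate-16.
So crate-6 < crate-16; crate-16 is the heavier of the two.

crate-16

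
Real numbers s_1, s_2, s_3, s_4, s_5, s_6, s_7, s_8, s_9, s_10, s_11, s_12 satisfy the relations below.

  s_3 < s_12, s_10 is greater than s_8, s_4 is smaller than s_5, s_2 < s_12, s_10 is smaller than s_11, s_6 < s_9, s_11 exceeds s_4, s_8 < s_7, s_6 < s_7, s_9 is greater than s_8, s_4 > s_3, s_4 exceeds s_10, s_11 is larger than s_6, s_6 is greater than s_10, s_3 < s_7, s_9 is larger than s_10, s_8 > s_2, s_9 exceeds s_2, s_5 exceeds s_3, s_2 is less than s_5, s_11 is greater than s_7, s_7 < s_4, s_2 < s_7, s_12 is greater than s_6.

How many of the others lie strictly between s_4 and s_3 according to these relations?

1

The relations place s_3 below s_4. An element lies strictly between them when it is forced above s_3 and also forced below s_4.
Above s_3: {s_12, s_7, s_11, s_5}. Below s_4: {s_2, s_8, s_10, s_6, s_7}.
Intersection: {s_7} — 1.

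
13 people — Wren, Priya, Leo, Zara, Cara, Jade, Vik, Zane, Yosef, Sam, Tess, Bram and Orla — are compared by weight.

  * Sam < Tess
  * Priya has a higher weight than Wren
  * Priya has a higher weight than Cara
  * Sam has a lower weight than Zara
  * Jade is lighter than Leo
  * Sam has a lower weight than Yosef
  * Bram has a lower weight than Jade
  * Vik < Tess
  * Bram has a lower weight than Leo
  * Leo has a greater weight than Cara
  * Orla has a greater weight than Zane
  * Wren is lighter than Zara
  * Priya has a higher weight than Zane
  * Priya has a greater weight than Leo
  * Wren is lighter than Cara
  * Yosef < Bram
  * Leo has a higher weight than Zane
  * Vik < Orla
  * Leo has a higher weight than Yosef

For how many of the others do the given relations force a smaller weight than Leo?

From Leo the given relations immediately reach Yosef, Zane, Bram, Jade, Cara.
From those, Wren, Sam — 7 in total.
No other element is forced below Leo by the given relations, so the count is 7.

7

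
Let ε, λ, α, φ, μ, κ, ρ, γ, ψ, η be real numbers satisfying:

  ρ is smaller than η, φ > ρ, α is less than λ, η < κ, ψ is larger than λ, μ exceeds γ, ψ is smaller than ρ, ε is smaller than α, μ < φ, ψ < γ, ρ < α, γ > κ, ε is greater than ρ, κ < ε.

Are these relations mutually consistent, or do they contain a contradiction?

Chaining the given relations yields ρ < η < κ < ε < α < λ < ψ, so ρ < ψ. But one relation states ψ < ρ. These cannot both hold.

inconsistent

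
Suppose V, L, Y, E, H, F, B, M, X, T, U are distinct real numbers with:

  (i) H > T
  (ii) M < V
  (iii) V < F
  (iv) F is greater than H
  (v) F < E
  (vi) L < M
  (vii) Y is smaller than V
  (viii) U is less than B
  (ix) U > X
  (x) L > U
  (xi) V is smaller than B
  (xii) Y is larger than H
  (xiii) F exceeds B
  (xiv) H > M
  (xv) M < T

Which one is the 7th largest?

Piecing the relations together gives one ordering: X < U < L < M < T < H < Y < V < B < F < E.
Counting 7 from the largest end gives T.

T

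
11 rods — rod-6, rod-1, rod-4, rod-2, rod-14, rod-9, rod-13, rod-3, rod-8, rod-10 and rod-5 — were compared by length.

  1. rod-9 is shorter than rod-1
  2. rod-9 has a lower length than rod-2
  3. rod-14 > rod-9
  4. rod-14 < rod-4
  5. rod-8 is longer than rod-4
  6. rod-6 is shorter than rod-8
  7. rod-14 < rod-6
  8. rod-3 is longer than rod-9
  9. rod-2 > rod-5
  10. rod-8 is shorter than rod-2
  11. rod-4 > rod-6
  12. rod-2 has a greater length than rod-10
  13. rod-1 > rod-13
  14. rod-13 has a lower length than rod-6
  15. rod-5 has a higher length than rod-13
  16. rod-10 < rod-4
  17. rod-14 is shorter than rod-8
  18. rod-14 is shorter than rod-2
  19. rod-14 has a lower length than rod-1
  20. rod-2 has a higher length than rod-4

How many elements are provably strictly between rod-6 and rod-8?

The relations place rod-6 below rod-8. An element lies strictly between them when it is forced above rod-6 and also forced below rod-8.
Above rod-6: {rod-4, rod-2}. Below rod-8: {rod-9, rod-13, rod-14, rod-10, rod-4}.
Intersection: {rod-4} — 1.

1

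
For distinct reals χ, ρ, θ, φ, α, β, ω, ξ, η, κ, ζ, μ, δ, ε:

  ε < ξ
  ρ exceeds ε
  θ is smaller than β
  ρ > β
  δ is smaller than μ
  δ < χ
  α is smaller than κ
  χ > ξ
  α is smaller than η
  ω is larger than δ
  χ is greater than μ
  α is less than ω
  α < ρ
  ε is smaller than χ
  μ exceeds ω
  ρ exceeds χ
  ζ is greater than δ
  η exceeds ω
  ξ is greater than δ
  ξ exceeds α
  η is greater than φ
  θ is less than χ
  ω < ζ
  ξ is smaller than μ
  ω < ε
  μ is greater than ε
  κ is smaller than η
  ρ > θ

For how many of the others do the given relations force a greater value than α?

The elements the relations force above α are κ, ω, ε, η, ζ, ξ, μ, χ, ρ — no chain reaches any other.
That is 9.

9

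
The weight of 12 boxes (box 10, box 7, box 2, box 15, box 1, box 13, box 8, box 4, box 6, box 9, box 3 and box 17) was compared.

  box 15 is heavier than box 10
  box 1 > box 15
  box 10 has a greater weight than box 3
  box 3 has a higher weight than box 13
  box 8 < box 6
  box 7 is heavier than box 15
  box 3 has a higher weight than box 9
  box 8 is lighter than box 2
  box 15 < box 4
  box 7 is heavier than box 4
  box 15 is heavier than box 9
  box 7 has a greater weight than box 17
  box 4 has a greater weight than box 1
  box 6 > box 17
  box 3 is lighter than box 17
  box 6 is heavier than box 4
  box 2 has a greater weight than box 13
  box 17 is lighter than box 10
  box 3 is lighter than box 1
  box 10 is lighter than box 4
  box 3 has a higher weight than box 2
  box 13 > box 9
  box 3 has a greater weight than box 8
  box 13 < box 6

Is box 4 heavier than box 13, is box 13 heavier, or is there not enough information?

The relevant relations are box 13 < box 2; box 2 < box 3; box 3 < box 17; box 17 < box 10; box 10 < box 15; box 15 < box 1; box 1 < box 4.
Together: box 13 < box 2 < box 3 < box 17 < box 10 < box 15 < box 1 < box 4.
So box 4 is heavier.

box 4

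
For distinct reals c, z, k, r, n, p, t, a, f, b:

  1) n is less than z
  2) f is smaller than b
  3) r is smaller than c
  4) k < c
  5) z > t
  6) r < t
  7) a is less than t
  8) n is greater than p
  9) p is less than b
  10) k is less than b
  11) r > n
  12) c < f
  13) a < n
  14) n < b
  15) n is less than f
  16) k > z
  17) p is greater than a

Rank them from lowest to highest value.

Nothing is placed below a, so it is least; from there a < p; p < n; n < r; r < t; t < z; z < k; k < c; c < f; f < b, each given directly.

a < p < n < r < t < z < k < c < f < b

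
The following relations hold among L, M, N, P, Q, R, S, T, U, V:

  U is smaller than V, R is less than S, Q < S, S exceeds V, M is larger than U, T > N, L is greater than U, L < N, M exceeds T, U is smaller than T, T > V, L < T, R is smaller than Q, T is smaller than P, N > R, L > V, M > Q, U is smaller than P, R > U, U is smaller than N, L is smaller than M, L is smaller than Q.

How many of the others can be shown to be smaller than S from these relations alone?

5

The elements the relations force below S are U, R, V, L, Q — no chain reaches any other.
That is 5.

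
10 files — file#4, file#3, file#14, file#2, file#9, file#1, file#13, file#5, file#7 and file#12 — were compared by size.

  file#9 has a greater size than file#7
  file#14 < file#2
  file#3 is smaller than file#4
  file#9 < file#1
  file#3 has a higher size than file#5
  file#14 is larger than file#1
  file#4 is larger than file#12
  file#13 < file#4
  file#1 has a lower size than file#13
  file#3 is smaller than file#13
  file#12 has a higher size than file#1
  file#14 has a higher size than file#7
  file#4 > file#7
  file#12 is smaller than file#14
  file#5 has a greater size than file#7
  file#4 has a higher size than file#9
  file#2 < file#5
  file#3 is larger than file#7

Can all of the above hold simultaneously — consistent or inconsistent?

consistent

Every relation is compatible with file#7 < file#9 < file#1 < file#12 < file#14 < file#2 < file#5 < file#3 < file#13 < file#4; the set is consistent.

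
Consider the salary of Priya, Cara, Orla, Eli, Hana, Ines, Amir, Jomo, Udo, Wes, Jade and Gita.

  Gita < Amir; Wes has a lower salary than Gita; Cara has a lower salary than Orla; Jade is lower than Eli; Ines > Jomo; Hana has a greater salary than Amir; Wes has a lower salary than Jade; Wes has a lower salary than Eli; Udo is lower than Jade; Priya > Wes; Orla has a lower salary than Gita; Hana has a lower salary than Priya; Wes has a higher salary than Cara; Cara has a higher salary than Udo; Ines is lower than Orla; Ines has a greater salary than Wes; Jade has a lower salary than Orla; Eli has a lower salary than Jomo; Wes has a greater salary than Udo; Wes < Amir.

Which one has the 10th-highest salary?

Wes

Chaining the given pairs: Udo < Cara < Wes < Jade < Eli < Jomo < Ines < Orla < Gita < Amir < Hana < Priya.
Counting 10 from the largest end gives Wes.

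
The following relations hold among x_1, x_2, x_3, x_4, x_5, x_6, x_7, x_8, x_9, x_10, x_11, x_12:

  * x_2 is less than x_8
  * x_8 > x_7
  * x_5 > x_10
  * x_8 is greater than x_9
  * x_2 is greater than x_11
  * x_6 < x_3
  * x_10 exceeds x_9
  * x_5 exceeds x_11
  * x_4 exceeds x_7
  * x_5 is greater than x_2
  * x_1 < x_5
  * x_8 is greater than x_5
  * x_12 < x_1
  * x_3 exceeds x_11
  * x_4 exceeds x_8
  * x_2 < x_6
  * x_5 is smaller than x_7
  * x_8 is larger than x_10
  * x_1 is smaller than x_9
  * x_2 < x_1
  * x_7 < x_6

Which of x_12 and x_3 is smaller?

x_12

Following the relations from x_12: x_12 < x_1 < x_9 < x_10 < x_5 < x_7 < x_6 < x_3.
So x_12 < x_3; x_12 is the smaller of the two.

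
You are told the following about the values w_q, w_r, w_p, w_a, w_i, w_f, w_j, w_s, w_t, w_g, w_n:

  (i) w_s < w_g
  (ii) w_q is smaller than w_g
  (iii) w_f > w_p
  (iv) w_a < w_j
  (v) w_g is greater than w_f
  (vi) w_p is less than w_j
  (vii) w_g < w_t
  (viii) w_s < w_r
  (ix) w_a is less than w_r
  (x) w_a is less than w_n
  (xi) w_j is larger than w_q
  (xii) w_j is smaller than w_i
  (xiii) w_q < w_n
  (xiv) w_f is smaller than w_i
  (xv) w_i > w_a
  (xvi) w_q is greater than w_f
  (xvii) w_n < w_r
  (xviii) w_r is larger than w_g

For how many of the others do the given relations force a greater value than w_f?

7

From w_f the given relations immediately reach w_q, w_g, w_i.
From those, w_j, w_n, w_r, w_t — 7 in total.
Nothing else is reachable above w_f; 7 in all.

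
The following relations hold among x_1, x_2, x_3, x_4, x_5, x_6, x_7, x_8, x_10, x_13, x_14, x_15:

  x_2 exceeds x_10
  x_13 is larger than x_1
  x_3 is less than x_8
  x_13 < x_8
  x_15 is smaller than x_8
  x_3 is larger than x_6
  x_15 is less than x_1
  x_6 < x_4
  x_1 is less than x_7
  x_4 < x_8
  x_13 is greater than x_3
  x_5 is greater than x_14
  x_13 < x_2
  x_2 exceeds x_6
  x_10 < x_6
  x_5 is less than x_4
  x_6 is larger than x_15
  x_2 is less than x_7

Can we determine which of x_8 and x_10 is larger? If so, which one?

The relevant relations are x_10 < x_6; x_6 < x_3; x_3 < x_13; x_13 < x_8.
Chaining these gives x_10 < x_6 < x_3 < x_13 < x_8.
So x_8 is larger.

x_8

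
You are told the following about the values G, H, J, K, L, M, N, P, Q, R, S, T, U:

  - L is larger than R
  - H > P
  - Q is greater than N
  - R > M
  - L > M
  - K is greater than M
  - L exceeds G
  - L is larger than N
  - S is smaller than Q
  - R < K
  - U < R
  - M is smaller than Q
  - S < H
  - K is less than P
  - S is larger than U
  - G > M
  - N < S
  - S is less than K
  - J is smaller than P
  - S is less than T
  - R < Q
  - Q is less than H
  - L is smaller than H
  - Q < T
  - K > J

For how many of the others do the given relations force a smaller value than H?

The elements the relations force below H are U, M, R, J, N, G, S, L, K, Q, P — no chain reaches any other.
That is 11.

11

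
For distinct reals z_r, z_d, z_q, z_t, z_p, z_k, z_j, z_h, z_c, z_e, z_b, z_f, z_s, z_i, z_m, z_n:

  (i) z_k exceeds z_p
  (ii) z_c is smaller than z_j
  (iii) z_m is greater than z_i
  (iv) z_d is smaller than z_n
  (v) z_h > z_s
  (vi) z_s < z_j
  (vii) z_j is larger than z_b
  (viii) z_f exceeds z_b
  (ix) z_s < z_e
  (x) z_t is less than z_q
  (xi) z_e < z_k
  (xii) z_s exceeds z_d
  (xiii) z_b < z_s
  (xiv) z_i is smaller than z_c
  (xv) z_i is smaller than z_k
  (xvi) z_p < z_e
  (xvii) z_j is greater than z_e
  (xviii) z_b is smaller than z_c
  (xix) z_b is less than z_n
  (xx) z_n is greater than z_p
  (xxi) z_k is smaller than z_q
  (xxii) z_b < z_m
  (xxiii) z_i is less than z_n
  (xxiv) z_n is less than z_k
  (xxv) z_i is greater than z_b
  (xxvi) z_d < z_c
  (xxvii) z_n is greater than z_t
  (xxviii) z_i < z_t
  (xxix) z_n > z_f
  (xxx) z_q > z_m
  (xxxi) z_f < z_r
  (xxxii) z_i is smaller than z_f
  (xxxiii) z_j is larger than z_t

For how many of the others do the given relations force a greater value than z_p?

The elements the relations force above z_p are z_e, z_n, z_k, z_q, z_j — no chain reaches any other.
That is 5.

5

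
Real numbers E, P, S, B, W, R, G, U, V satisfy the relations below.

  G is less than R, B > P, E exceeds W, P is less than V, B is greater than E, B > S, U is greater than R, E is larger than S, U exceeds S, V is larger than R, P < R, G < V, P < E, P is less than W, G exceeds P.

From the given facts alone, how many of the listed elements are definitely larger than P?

7

From P the given relations immediately reach G, R, W, E, B, V.
From those, U — 7 in total.
Nothing else is reachable above P; 7 in all.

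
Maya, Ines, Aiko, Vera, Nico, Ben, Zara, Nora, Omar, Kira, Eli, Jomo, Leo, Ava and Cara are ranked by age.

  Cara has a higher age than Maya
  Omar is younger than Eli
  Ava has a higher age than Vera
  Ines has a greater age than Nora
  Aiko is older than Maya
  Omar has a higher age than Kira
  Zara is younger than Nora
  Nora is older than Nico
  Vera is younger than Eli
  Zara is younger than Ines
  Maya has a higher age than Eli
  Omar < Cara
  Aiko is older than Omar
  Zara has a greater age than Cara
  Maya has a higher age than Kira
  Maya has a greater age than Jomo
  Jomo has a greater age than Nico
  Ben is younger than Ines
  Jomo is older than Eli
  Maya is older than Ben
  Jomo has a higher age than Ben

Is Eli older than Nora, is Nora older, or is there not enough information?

Nora

The relevant relations are Eli < Jomo; Jomo < Maya; Maya < Cara; Cara < Zara; Zara < Nora.
Chaining these gives Eli < Jomo < Maya < Cara < Zara < Nora.
So Nora is older.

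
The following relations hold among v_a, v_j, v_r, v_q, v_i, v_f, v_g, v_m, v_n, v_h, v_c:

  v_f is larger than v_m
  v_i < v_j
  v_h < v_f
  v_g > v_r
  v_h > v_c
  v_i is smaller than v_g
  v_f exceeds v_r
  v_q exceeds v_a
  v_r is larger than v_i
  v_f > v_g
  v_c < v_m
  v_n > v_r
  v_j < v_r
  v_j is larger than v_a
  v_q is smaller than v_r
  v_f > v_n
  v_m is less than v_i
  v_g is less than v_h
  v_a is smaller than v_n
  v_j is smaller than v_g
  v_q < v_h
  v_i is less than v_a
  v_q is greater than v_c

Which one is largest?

v_f

v_c is not greatest since v_c < v_q; v_m is not greatest since v_m < v_i; v_i is not greatest since v_i < v_j; v_a is not greatest since v_a < v_j; v_j is not greatest since v_j < v_r; v_q is not greatest since v_q < v_r; v_r is not greatest since v_r < v_n; v_g is not greatest since v_g < v_f; v_n is not greatest since v_n < v_f; v_h is not greatest since v_h < v_f.
Only v_f has nothing above it, so v_f is the largest.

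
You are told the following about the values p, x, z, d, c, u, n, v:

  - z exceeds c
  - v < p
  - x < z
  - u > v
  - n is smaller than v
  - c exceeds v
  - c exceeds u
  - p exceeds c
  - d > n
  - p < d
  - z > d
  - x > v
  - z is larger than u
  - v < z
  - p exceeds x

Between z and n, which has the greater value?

z

Following the relations from n: n < v < x < p < d < z.
So n < z; z is the larger of the two.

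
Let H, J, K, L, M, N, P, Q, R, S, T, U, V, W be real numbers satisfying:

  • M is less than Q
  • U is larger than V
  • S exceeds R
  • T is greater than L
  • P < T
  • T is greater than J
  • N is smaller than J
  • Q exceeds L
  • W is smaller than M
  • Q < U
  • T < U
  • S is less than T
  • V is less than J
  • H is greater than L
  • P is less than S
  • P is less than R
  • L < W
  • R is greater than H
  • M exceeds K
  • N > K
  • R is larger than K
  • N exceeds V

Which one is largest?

U

P is not greatest since P < R; L is not greatest since L < Q; W is not greatest since W < M; K is not greatest since K < N; H is not greatest since H < R; M is not greatest since M < Q; Q is not greatest since Q < U; V is not greatest since V < N; R is not greatest since R < S; S is not greatest since S < T; N is not greatest since N < J; J is not greatest since J < T; T is not greatest since T < U.
Only U has nothing above it, so U is the largest.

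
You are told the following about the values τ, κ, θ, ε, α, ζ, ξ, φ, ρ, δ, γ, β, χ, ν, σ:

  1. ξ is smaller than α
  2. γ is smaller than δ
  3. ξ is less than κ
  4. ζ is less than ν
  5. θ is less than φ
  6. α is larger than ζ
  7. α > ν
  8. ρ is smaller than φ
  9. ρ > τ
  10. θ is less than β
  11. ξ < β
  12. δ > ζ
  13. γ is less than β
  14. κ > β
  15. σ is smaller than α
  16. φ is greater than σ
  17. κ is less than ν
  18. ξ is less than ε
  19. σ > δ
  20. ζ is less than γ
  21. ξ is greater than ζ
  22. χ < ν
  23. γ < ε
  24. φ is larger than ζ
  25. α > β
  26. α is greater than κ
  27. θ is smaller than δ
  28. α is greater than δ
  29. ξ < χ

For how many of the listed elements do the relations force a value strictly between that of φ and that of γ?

The relations place γ below φ. An element lies strictly between them when it is forced above γ and also forced below φ.
Above γ: {δ, σ, β, κ, ε, ν, α}. Below φ: {ζ, τ, ρ, θ, δ, σ}.
Intersection: {δ, σ} — 2.

2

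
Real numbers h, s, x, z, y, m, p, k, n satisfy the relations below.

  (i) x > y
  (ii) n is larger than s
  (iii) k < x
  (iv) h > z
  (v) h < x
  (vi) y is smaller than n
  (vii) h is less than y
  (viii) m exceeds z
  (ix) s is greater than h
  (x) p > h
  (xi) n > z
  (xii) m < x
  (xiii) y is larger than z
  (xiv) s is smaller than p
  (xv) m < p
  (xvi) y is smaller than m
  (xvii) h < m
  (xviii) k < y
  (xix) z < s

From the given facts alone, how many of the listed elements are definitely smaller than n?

The elements the relations force below n are z, h, k, y, s — no chain reaches any other.
That is 5.

5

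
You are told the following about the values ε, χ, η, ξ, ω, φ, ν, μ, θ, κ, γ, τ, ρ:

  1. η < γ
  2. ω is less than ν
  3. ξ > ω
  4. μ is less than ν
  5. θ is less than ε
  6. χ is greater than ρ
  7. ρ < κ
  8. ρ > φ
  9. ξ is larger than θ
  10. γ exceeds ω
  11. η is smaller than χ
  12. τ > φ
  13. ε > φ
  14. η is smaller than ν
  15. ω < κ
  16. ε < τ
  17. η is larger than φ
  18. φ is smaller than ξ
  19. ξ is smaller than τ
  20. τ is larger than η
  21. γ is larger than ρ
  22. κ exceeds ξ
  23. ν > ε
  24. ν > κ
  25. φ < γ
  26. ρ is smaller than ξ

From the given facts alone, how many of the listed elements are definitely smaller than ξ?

4

The elements the relations force below ξ are φ, ρ, θ, ω — no chain reaches any other.
That is 4.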